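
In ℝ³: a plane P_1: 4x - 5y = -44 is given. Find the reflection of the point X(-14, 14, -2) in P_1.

(2, -6, -2)

λ = (n·X − d)/|n|² = (-126 − (-44))/41 = -2.
Reflection = X − 2λn = (-14, 14, -2) − (-4)·(4, -5, 0) = (2, -6, -2).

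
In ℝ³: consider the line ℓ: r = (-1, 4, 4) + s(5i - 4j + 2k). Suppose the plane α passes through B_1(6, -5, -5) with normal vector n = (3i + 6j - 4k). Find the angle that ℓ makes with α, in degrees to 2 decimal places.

α: n·r = n·B_1 gives 3x + 6y - 4z = 8.
sin θ = |n·v| / (|n||v|) = |-17| / (√61 · √45) = 0.32447.
θ ≈ 18.93°.

18.93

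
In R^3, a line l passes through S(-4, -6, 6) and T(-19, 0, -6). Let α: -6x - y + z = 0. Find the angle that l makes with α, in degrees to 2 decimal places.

A direction vector for l is T − S = (-15, 6, -12).
sin θ = |n·v| / (|n||v|) = |72| / (√38 · √405) = 0.58038.
θ ≈ 35.48°.

35.48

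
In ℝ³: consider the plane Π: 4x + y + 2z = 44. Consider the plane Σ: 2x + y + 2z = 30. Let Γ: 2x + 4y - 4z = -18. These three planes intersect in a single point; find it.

Solving the 3×3 linear system 4x + y + 2z = 44, 2x + y + 2z = 30, 2x + 4y - 4z = -18 (e.g. by elimination or Cramer's rule, determinant = -24) gives (7, 0, 8).

(7, 0, 8)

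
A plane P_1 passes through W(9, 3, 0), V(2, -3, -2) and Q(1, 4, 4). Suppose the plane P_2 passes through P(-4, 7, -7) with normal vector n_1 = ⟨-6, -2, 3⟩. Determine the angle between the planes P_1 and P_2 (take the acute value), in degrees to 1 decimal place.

76.5

WV = (-7, -6, -2), WQ = (-8, 1, 4); a normal to P_1 is WV × WQ = (-22, 44, -55).
Using W: P_1 has equation -22x + 44y - 55z = -66.
P_2: n_1·r = n_1·P gives -6x - 2y + 3z = -11.
cos θ = |n₁·n₂| / (|n₁||n₂|) = |-121| / (√5445 · √49).
θ = arccos(0.23425) ≈ 76.5°.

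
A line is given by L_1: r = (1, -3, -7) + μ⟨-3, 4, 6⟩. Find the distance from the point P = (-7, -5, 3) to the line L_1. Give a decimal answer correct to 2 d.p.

Taking (1, -3, -7) on L_1 with direction v = (-3, 4, 6): w = P − (1, -3, -7) = (-8, -2, 10), and w × v = (-52, 18, -38).
Distance = |w × v| / |v| = √4472 / √61 ≈ 8.56.

8.56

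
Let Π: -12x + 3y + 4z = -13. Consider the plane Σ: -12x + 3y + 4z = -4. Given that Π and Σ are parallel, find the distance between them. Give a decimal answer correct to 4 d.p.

Same normal n = (-12, 3, 4) with |n| = √169; distance = |-13 − (-4)| / |n| = 9/√169 ≈ 0.6923.

0.6923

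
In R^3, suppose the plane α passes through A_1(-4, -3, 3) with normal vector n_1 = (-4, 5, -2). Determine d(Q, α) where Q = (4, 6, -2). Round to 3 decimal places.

α: n_1·r = n_1·A_1 gives -4x + 5y - 2z = -5.
n·Q − d = (-4)·(4) + (5)·(6) + (-2)·(-2) − (-5) = 23; |n| = √45.
Distance = |23| / √45 = 23/√45 ≈ 3.429.

3.429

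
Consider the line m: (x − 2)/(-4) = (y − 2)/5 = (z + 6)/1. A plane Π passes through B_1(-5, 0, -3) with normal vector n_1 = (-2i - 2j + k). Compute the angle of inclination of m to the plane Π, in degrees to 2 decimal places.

2.95

m has direction (-4, 5, 1) through (2, 2, -6).
Π: n_1·r = n_1·B_1 gives -2x - 2y + z = 7.
sin θ = |n·v| / (|n||v|) = |-1| / (√9 · √42) = 0.05143.
θ ≈ 2.95°.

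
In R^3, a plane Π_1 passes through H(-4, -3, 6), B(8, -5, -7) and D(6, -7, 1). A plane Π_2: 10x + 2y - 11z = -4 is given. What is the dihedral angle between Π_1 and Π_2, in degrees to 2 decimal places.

78.77

HB = (12, -2, -13), HD = (10, -4, -5); a normal to Π_1 is HB × HD = (-42, -70, -28).
Using H: Π_1 has equation -42x - 70y - 28z = 210.
cos θ = |n₁·n₂| / (|n₁||n₂|) = |-252| / (√7448 · √225).
θ = arccos(0.19467) ≈ 78.77°.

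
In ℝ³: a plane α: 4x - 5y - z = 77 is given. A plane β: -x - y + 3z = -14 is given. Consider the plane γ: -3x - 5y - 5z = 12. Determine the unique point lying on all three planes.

(11, -6, -3)

Solving the 3×3 linear system 4x - 5y - z = 77, -x - y + 3z = -14, -3x - 5y - 5z = 12 (e.g. by elimination or Cramer's rule, determinant = 148) gives (11, -6, -3).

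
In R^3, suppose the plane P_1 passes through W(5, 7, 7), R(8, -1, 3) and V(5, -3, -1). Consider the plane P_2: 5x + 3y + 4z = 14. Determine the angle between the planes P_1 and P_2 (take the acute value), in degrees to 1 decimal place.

77.0

WR = (3, -8, -4), WV = (0, -10, -8); a normal to P_1 is WR × WV = (24, 24, -30).
Using W: P_1 has equation 24x + 24y - 30z = 78.
cos θ = |n₁·n₂| / (|n₁||n₂|) = |72| / (√2052 · √50).
θ = arccos(0.22478) ≈ 77.0°.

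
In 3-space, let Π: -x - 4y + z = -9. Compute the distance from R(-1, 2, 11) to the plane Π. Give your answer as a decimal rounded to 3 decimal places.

n·R − d = (-1)·(-1) + (-4)·(2) + (1)·(11) − (-9) = 13; |n| = √18.
Distance = |13| / √18 = 13/√18 ≈ 3.064.

3.064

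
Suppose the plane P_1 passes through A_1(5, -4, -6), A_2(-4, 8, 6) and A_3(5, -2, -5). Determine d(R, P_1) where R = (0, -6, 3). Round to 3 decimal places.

5.121

A_1A_2 = (-9, 12, 12), A_1A_3 = (0, 2, 1); a normal to P_1 is A_1A_2 × A_1A_3 = (-12, 9, -18).
Using A_1: P_1 has equation -12x + 9y - 18z = 12.
n·R − d = (-12)·(0) + (9)·(-6) + (-18)·(3) − 12 = -120; |n| = √549.
Distance = |-120| / √549 = 120/√549 ≈ 5.121.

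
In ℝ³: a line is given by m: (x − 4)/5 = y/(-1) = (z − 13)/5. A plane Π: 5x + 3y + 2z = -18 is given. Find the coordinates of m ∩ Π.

m has direction (5, -1, 5) through (4, 0, 13).
Substitute r = (4, 0, 13) + t(5, -1, 5) into the plane: 46 + 32t = -18, so t = -2.
Intersection: (4, 0, 13) + (-2)·(5, -1, 5) = (-6, 2, 3).

(-6, 2, 3)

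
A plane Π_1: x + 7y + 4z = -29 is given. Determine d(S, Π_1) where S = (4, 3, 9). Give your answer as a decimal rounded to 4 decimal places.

n·S − d = (1)·(4) + (7)·(3) + (4)·(9) − (-29) = 90; |n| = √66.
Distance = |90| / √66 = 90/√66 ≈ 11.0782.

11.0782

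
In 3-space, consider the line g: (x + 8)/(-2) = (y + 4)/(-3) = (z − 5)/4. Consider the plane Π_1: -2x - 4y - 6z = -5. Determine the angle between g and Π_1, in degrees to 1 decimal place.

g has direction (-2, -3, 4) through (-8, -4, 5).
sin θ = |n·v| / (|n||v|) = |-8| / (√56 · √29) = 0.19852.
θ ≈ 11.5°.

11.5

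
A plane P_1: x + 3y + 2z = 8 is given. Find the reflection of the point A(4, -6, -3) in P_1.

λ = (n·A − d)/|n|² = (-20 − 8)/14 = -2.
Reflection = A − 2λn = (4, -6, -3) − (-4)·(1, 3, 2) = (8, 6, 5).

(8, 6, 5)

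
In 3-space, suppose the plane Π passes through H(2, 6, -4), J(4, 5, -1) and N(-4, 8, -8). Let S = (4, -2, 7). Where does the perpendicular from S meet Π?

(5, 3, 8)

HJ = (2, -1, 3), HN = (-6, 2, -4); a normal to Π is HJ × HN = (-2, -10, -2).
Using H: Π has equation -2x - 10y - 2z = -56.
Foot = S − λn with λ = (n·S − d)/|n|² = (-2 − (-56))/108 = 1/2.
Foot = (4, -2, 7) − (1/2)·(-2, -10, -2) = (5, 3, 8).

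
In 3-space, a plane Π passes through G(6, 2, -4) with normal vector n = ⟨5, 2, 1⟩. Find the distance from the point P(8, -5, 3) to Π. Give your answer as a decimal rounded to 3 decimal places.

Π: n·r = n·G gives 5x + 2y + z = 30.
n·P − d = (5)·(8) + (2)·(-5) + (1)·(3) − 30 = 3; |n| = √30.
Distance = |3| / √30 = 3/√30 ≈ 0.548.

0.548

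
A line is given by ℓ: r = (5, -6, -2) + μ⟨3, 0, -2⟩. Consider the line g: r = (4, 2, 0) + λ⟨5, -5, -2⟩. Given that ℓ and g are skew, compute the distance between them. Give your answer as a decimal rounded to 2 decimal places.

2.82

Common perpendicular direction n = (3, 0, -2) × (5, -5, -2) = (-10, -4, -15).
With w = (4, 2, 0) − (5, -6, -2) = (-1, 8, 2), w · n = -52.
Distance = |w · n| / |n| = |-52| / √341 ≈ 2.82.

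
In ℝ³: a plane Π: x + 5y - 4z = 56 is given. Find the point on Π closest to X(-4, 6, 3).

Foot = X − λn with λ = (n·X − d)/|n|² = (14 − 56)/42 = -1.
Foot = (-4, 6, 3) − (-1)·(1, 5, -4) = (-3, 11, -1).

(-3, 11, -1)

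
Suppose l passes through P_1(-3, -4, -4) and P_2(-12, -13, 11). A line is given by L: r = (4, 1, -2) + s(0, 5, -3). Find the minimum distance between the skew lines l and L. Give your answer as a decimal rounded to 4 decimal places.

7.8881

A direction vector for l is P_2 − P_1 = (-9, -9, 15).
Common perpendicular direction n = (-9, -9, 15) × (0, 5, -3) = (-48, -27, -45).
With w = (4, 1, -2) − (-3, -4, -4) = (7, 5, 2), w · n = -561.
Distance = |w · n| / |n| = |-561| / √5058 ≈ 7.8881.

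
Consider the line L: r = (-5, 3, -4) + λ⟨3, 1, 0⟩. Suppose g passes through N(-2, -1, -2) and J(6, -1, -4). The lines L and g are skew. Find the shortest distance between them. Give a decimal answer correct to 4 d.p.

A direction vector for g is J − N = (8, 0, -2).
Common perpendicular direction n = (3, 1, 0) × (8, 0, -2) = (-2, 6, -8).
With w = (-2, -1, -2) − (-5, 3, -4) = (3, -4, 2), w · n = -46.
Distance = |w · n| / |n| = |-46| / √104 ≈ 4.5107.

4.5107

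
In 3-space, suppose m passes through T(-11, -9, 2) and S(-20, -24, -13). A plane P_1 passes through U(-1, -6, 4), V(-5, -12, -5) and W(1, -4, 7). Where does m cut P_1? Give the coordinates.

A direction vector for m is S − T = (-9, -15, -15).
UV = (-4, -6, -9), UW = (2, 2, 3); a normal to P_1 is UV × UW = (0, -6, 4).
Using U: P_1 has equation -6y + 4z = 52.
Substitute r = (-11, -9, 2) + t(-9, -15, -15) into the plane: 62 + 30t = 52, so t = -1/3.
Intersection: (-11, -9, 2) + (-1/3)·(-9, -15, -15) = (-8, -4, 7).

(-8, -4, 7)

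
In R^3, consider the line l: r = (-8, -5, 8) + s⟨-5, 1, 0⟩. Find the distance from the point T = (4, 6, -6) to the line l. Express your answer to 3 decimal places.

Taking (-8, -5, 8) on l with direction v = (-5, 1, 0): w = T − (-8, -5, 8) = (12, 11, -14), and w × v = (14, 70, 67).
Distance = |w × v| / |v| = √9585 / √26 ≈ 19.200.

19.200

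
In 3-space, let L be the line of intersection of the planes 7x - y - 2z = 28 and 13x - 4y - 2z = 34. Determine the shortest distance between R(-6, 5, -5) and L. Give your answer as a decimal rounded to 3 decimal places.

8.906

Direction of L: (7, -1, -2) × (13, -4, -2) = (-6, -12, -15).
A point on L: solving the two plane equations with x = 2 gives (2, 2, -8).
Taking (2, 2, -8) on L with direction v = (-6, -12, -15): w = R − (2, 2, -8) = (-8, 3, 3), and w × v = (-9, -138, 114).
Distance = |w × v| / |v| = √32121 / √405 ≈ 8.906.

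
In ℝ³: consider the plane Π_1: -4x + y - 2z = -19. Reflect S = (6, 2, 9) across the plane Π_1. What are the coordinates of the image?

(-2, 4, 5)

λ = (n·S − d)/|n|² = (-40 − (-19))/21 = -1.
Reflection = S − 2λn = (6, 2, 9) − (-2)·(-4, 1, -2) = (-2, 4, 5).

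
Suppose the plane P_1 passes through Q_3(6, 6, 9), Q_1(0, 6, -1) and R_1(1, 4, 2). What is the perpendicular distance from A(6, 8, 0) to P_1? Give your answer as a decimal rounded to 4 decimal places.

Q_3Q_1 = (-6, 0, -10), Q_3R_1 = (-5, -2, -7); a normal to P_1 is Q_3Q_1 × Q_3R_1 = (-20, 8, 12).
Using Q_3: P_1 has equation -20x + 8y + 12z = 36.
n·A − d = (-20)·(6) + (8)·(8) + (12)·(0) − 36 = -92; |n| = √608.
Distance = |-92| / √608 = 92/√608 ≈ 3.7311.

3.7311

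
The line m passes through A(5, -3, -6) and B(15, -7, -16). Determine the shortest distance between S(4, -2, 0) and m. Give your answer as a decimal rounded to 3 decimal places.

3.556

A direction vector for m is B − A = (10, -4, -10).
Taking (5, -3, -6) on m with direction v = (10, -4, -10): w = S − (5, -3, -6) = (-1, 1, 6), and w × v = (14, 50, -6).
Distance = |w × v| / |v| = √2732 / √216 ≈ 3.556.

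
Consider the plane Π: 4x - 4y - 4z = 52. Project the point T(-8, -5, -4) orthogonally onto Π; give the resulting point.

Foot = T − λn with λ = (n·T − d)/|n|² = (4 − 52)/48 = -1.
Foot = (-8, -5, -4) − (-1)·(4, -4, -4) = (-4, -9, -8).

(-4, -9, -8)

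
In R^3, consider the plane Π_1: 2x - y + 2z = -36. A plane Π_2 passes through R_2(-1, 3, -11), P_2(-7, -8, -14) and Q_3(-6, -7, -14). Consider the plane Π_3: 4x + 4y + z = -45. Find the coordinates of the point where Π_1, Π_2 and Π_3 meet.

R_2P_2 = (-6, -11, -3), R_2Q_3 = (-5, -10, -3); a normal to Π_2 is R_2P_2 × R_2Q_3 = (3, -3, 5).
Using R_2: Π_2 has equation 3x - 3y + 5z = -67.
Solving the 3×3 linear system 2x - y + 2z = -36, 3x - 3y + 5z = -67, 4x + 4y + z = -45 (e.g. by elimination or Cramer's rule, determinant = -15) gives (-12, 2, -5).

(-12, 2, -5)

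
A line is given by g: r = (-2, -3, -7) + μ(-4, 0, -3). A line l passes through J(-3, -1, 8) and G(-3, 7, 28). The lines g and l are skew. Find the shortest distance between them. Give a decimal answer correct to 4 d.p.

3.8460

A direction vector for l is G − J = (0, 8, 20).
Common perpendicular direction n = (-4, 0, -3) × (0, 8, 20) = (24, 80, -32).
With w = (-3, -1, 8) − (-2, -3, -7) = (-1, 2, 15), w · n = -344.
Distance = |w · n| / |n| = |-344| / √8000 ≈ 3.8460.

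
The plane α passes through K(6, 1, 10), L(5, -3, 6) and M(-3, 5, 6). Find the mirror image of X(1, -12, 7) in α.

(9, -4, -3)

KL = (-1, -4, -4), KM = (-9, 4, -4); a normal to α is KL × KM = (32, 32, -40).
Using K: α has equation 32x + 32y - 40z = -176.
λ = (n·X − d)/|n|² = (-632 − (-176))/3648 = -1/8.
Reflection = X − 2λn = (1, -12, 7) − (-1/4)·(32, 32, -40) = (9, -4, -3).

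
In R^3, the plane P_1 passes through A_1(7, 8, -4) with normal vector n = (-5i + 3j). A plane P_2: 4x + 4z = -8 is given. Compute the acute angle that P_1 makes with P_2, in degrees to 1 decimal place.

52.7

P_1: n·r = n·A_1 gives -5x + 3y = -11.
cos θ = |n₁·n₂| / (|n₁||n₂|) = |-20| / (√34 · √32).
θ = arccos(0.60634) ≈ 52.7°.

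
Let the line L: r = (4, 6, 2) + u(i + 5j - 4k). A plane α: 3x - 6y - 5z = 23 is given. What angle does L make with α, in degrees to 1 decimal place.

7.4

sin θ = |n·v| / (|n||v|) = |-7| / (√70 · √42) = 0.12910.
θ ≈ 7.4°.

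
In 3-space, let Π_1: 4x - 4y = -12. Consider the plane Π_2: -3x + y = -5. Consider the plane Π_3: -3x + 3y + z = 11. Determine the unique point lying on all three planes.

(4, 7, 2)

Solving the 3×3 linear system 4x - 4y = -12, -3x + y = -5, -3x + 3y + z = 11 (e.g. by elimination or Cramer's rule, determinant = -8) gives (4, 7, 2).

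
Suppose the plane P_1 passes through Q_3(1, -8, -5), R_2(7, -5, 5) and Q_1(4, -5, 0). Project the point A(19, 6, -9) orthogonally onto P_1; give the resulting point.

Q_3R_2 = (6, 3, 10), Q_3Q_1 = (3, 3, 5); a normal to P_1 is Q_3R_2 × Q_3Q_1 = (-15, 0, 9).
Using Q_3: P_1 has equation -15x + 9z = -60.
Foot = A − λn with λ = (n·A − d)/|n|² = (-366 − (-60))/306 = -1.
Foot = (19, 6, -9) − (-1)·(-15, 0, 9) = (4, 6, 0).

(4, 6, 0)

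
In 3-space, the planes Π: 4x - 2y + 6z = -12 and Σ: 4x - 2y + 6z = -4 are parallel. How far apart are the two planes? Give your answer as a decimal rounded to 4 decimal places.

1.0690

Same normal n = (4, -2, 6) with |n| = √56; distance = |-12 − (-4)| / |n| = 8/√56 ≈ 1.0690.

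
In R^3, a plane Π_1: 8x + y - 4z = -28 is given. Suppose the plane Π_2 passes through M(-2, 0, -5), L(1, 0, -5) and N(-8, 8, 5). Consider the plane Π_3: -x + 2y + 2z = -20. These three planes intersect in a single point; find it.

ML = (3, 0, 0), MN = (-6, 8, 10); a normal to Π_2 is ML × MN = (0, -30, 24).
Using M: Π_2 has equation -30y + 24z = -120.
Solving the 3×3 linear system 8x + y - 4z = -28, -30y + 24z = -120, -x + 2y + 2z = -20 (e.g. by elimination or Cramer's rule, determinant = -768) gives (-8, -4, -10).

(-8, -4, -10)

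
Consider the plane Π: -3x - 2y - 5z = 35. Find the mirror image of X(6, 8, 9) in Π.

λ = (n·X − d)/|n|² = (-79 − 35)/38 = -3.
Reflection = X − 2λn = (6, 8, 9) − (-6)·(-3, -2, -5) = (-12, -4, -21).

(-12, -4, -21)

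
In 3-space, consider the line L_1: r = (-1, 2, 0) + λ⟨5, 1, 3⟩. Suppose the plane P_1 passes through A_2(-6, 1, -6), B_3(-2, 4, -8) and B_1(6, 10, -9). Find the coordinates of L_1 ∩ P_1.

(-6, 1, -3)

A_2B_3 = (4, 3, -2), A_2B_1 = (12, 9, -3); a normal to P_1 is A_2B_3 × A_2B_1 = (9, -12, 0).
Using A_2: P_1 has equation 9x - 12y = -66.
Substitute r = (-1, 2, 0) + t(5, 1, 3) into the plane: -33 + 33t = -66, so t = -1.
Intersection: (-1, 2, 0) + (-1)·(5, 1, 3) = (-6, 1, -3).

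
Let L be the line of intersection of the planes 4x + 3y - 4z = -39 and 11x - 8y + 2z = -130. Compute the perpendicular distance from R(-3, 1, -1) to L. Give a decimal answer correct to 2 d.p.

7.76

Direction of L: (4, 3, -4) × (11, -8, 2) = (-26, -52, -65).
A point on L: solving the two plane equations with x = -8 gives (-8, 7, 7).
Taking (-8, 7, 7) on L with direction v = (-26, -52, -65): w = R − (-8, 7, 7) = (5, -6, -8), and w × v = (-26, 533, -416).
Distance = |w × v| / |v| = √457821 / √7605 ≈ 7.76.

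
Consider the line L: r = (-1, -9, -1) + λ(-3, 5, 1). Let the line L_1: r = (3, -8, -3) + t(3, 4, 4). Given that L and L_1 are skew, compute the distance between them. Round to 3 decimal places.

Common perpendicular direction n = (-3, 5, 1) × (3, 4, 4) = (16, 15, -27).
With w = (3, -8, -3) − (-1, -9, -1) = (4, 1, -2), w · n = 133.
Distance = |w · n| / |n| = |133| / √1210 ≈ 3.823.

3.823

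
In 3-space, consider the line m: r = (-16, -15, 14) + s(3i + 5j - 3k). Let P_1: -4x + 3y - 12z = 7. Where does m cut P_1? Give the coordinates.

(-4, 5, 2)

Substitute r = (-16, -15, 14) + t(3, 5, -3) into the plane: -149 + 39t = 7, so t = 4.
Intersection: (-16, -15, 14) + 4·(3, 5, -3) = (-4, 5, 2).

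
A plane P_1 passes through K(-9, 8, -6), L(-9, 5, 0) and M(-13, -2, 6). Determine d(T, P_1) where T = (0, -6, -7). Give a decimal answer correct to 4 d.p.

KL = (0, -3, 6), KM = (-4, -10, 12); a normal to P_1 is KL × KM = (24, -24, -12).
Using K: P_1 has equation 24x - 24y - 12z = -336.
n·T − d = (24)·(0) + (-24)·(-6) + (-12)·(-7) − (-336) = 564; |n| = √1296.
Distance = |564| / √1296 = 564/√1296 ≈ 15.6667.

15.6667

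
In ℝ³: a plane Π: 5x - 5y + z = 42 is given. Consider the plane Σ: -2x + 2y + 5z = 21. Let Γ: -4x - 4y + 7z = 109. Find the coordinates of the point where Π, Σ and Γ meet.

(-4, -11, 7)

Solving the 3×3 linear system 5x - 5y + z = 42, -2x + 2y + 5z = 21, -4x - 4y + 7z = 109 (e.g. by elimination or Cramer's rule, determinant = 216) gives (-4, -11, 7).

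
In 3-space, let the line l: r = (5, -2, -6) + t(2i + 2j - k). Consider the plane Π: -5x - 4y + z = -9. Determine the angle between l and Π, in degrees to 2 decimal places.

77.76

sin θ = |n·v| / (|n||v|) = |-19| / (√42 · √9) = 0.97725.
θ ≈ 77.76°.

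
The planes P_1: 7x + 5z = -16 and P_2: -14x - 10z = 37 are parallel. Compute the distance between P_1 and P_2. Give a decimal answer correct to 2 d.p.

0.29

Rescale P_2 by 1/(-2): 7x + 5z = -37/2. Then distance = |-16 − (-37/2)| / √74 ≈ 0.29.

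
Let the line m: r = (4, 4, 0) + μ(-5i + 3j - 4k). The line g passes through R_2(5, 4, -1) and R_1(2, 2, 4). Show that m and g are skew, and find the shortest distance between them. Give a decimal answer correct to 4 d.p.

A direction vector for g is R_1 − R_2 = (-3, -2, 5).
Common perpendicular direction n = (-5, 3, -4) × (-3, -2, 5) = (7, 37, 19).
With w = (5, 4, -1) − (4, 4, 0) = (1, 0, -1), w · n = -12.
Since n ≠ 0 the lines are not parallel, and w · n = -12 ≠ 0 so they do not intersect; hence they are skew.
Distance = |w · n| / |n| = |-12| / √1779 ≈ 0.2845.

0.2845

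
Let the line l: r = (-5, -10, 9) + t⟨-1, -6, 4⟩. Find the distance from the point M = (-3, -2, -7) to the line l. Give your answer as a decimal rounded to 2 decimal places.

8.88

Taking (-5, -10, 9) on l with direction v = (-1, -6, 4): w = M − (-5, -10, 9) = (2, 8, -16), and w × v = (-64, 8, -4).
Distance = |w × v| / |v| = √4176 / √53 ≈ 8.88.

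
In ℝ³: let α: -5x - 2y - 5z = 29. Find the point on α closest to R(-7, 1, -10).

(-2, 3, -5)

Foot = R − λn with λ = (n·R − d)/|n|² = (83 − 29)/54 = 1.
Foot = (-7, 1, -10) − 1·(-5, -2, -5) = (-2, 3, -5).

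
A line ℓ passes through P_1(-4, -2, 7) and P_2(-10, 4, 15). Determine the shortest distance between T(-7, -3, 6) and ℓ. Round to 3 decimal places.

A direction vector for ℓ is P_2 − P_1 = (-6, 6, 8).
Taking (-4, -2, 7) on ℓ with direction v = (-6, 6, 8): w = T − (-4, -2, 7) = (-3, -1, -1), and w × v = (-2, 30, -24).
Distance = |w × v| / |v| = √1480 / √136 ≈ 3.299.

3.299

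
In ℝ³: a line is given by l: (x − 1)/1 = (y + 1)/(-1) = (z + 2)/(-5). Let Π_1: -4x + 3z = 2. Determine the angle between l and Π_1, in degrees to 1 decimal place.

47.0

l has direction (1, -1, -5) through (1, -1, -2).
sin θ = |n·v| / (|n||v|) = |-19| / (√25 · √27) = 0.73131.
θ ≈ 47.0°.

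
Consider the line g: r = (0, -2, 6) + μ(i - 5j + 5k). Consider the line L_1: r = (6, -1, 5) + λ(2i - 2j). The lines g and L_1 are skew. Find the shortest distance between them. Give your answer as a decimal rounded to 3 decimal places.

3.816

Common perpendicular direction n = (1, -5, 5) × (2, -2, 0) = (10, 10, 8).
With w = (6, -1, 5) − (0, -2, 6) = (6, 1, -1), w · n = 62.
Distance = |w · n| / |n| = |62| / √264 ≈ 3.816.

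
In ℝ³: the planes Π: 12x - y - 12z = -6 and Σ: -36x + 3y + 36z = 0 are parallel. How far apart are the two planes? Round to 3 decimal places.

Rescale Σ by 1/(-3): 12x - y - 12z = 0. Then distance = |-6 − 0| / √289 ≈ 0.353.

0.353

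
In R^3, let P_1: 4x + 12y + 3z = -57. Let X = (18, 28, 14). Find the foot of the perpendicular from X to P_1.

Foot = X − λn with λ = (n·X − d)/|n|² = (450 − (-57))/169 = 3.
Foot = (18, 28, 14) − 3·(4, 12, 3) = (6, -8, 5).

(6, -8, 5)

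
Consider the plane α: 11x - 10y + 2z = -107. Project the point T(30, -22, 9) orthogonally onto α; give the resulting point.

(-3, 8, 3)

Foot = T − λn with λ = (n·T − d)/|n|² = (568 − (-107))/225 = 3.
Foot = (30, -22, 9) − 3·(11, -10, 2) = (-3, 8, 3).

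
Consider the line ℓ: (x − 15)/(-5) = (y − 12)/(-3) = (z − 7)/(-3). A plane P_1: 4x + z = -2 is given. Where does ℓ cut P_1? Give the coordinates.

ℓ has direction (-5, -3, -3) through (15, 12, 7).
Substitute r = (15, 12, 7) + t(-5, -3, -3) into the plane: 67 + (-23)t = -2, so t = 3.
Intersection: (15, 12, 7) + 3·(-5, -3, -3) = (0, 3, -2).

(0, 3, -2)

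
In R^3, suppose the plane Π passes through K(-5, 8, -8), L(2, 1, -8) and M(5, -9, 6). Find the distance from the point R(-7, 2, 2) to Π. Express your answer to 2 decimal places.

2.00

KL = (7, -7, 0), KM = (10, -17, 14); a normal to Π is KL × KM = (-98, -98, -49).
Using K: Π has equation -98x - 98y - 49z = 98.
n·R − d = (-98)·(-7) + (-98)·(2) + (-49)·(2) − 98 = 294; |n| = √21609.
Distance = |294| / √21609 = 294/√21609 ≈ 2.00.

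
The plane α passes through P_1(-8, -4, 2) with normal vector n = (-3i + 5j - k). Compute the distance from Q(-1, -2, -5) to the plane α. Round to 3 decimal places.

α: n·r = n·P_1 gives -3x + 5y - z = 2.
n·Q − d = (-3)·(-1) + (5)·(-2) + (-1)·(-5) − 2 = -4; |n| = √35.
Distance = |-4| / √35 = 4/√35 ≈ 0.676.

0.676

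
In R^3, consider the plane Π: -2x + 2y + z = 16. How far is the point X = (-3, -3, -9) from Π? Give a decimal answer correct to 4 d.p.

8.3333

n·X − d = (-2)·(-3) + (2)·(-3) + (1)·(-9) − 16 = -25; |n| = √9.
Distance = |-25| / √9 = 25/√9 ≈ 8.3333.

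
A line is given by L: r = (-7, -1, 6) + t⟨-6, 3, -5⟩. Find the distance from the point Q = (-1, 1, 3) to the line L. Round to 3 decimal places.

6.767

Taking (-7, -1, 6) on L with direction v = (-6, 3, -5): w = Q − (-7, -1, 6) = (6, 2, -3), and w × v = (-1, 48, 30).
Distance = |w × v| / |v| = √3205 / √70 ≈ 6.767.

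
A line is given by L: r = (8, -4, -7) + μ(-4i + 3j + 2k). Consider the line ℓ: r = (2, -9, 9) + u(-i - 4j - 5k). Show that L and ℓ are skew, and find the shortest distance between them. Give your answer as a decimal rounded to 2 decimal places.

15.25

Common perpendicular direction n = (-4, 3, 2) × (-1, -4, -5) = (-7, -22, 19).
With w = (2, -9, 9) − (8, -4, -7) = (-6, -5, 16), w · n = 456.
Since n ≠ 0 the lines are not parallel, and w · n = 456 ≠ 0 so they do not intersect; hence they are skew.
Distance = |w · n| / |n| = |456| / √894 ≈ 15.25.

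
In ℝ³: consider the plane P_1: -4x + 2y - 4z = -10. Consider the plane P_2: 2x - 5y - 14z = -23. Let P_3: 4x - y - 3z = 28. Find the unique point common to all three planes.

(9, 11, -1)

Solving the 3×3 linear system -4x + 2y - 4z = -10, 2x - 5y - 14z = -23, 4x - y - 3z = 28 (e.g. by elimination or Cramer's rule, determinant = -176) gives (9, 11, -1).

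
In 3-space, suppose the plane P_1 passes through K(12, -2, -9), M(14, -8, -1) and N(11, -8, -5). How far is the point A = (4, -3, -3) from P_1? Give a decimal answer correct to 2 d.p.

8.35

KM = (2, -6, 8), KN = (-1, -6, 4); a normal to P_1 is KM × KN = (24, -16, -18).
Using K: P_1 has equation 24x - 16y - 18z = 482.
n·A − d = (24)·(4) + (-16)·(-3) + (-18)·(-3) − 482 = -284; |n| = √1156.
Distance = |-284| / √1156 = 284/√1156 ≈ 8.35.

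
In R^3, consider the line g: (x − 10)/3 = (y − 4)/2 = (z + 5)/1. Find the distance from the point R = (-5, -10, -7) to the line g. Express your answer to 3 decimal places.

g has direction (3, 2, 1) through (10, 4, -5).
Taking (10, 4, -5) on g with direction v = (3, 2, 1): w = R − (10, 4, -5) = (-15, -14, -2), and w × v = (-10, 9, 12).
Distance = |w × v| / |v| = √325 / √14 ≈ 4.818.

4.818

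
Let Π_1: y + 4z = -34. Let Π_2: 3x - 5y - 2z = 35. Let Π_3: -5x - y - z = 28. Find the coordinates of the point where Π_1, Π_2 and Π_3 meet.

Solving the 3×3 linear system y + 4z = -34, 3x - 5y - 2z = 35, -5x - y - z = 28 (e.g. by elimination or Cramer's rule, determinant = -99) gives (-3, -6, -7).

(-3, -6, -7)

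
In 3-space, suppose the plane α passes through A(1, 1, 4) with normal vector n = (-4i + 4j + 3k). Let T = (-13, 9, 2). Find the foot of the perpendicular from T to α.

α: n·r = n·A gives -4x + 4y + 3z = 12.
Foot = T − λn with λ = (n·T − d)/|n|² = (94 − 12)/41 = 2.
Foot = (-13, 9, 2) − 2·(-4, 4, 3) = (-5, 1, -4).

(-5, 1, -4)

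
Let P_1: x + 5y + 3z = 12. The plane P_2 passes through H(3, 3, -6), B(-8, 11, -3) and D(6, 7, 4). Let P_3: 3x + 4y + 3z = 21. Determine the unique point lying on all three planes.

HB = (-11, 8, 3), HD = (3, 4, 10); a normal to P_2 is HB × HD = (68, 119, -68).
Using H: P_2 has equation 68x + 119y - 68z = 969.
Solving the 3×3 linear system x + 5y + 3z = 12, 68x + 119y - 68z = 969, 3x + 4y + 3z = 21 (e.g. by elimination or Cramer's rule, determinant = -1666) gives (6, 3, -3).

(6, 3, -3)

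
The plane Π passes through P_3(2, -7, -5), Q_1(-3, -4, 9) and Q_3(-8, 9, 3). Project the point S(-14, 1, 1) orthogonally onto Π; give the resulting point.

(-6, 5, 3)

P_3Q_1 = (-5, 3, 14), P_3Q_3 = (-10, 16, 8); a normal to Π is P_3Q_1 × P_3Q_3 = (-200, -100, -50).
Using P_3: Π has equation -200x - 100y - 50z = 550.
Foot = S − λn with λ = (n·S − d)/|n|² = (2650 − 550)/52500 = 1/25.
Foot = (-14, 1, 1) − (1/25)·(-200, -100, -50) = (-6, 5, 3).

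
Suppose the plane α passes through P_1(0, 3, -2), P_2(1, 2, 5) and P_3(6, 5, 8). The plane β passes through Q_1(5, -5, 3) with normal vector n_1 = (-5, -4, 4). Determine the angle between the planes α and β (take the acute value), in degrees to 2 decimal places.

P_1P_2 = (1, -1, 7), P_1P_3 = (6, 2, 10); a normal to α is P_1P_2 × P_1P_3 = (-24, 32, 8).
Using P_1: α has equation -24x + 32y + 8z = 80.
β: n_1·r = n_1·Q_1 gives -5x - 4y + 4z = 7.
cos θ = |n₁·n₂| / (|n₁||n₂|) = |24| / (√1664 · √57).
θ = arccos(0.07793) ≈ 85.53°.

85.53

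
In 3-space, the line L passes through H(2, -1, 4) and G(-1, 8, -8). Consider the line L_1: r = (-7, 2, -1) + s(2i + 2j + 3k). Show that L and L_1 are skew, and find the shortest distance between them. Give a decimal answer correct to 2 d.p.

A direction vector for L is G − H = (-3, 9, -12).
Common perpendicular direction n = (-3, 9, -12) × (2, 2, 3) = (51, -15, -24).
With w = (-7, 2, -1) − (2, -1, 4) = (-9, 3, -5), w · n = -384.
Since n ≠ 0 the lines are not parallel, and w · n = -384 ≠ 0 so they do not intersect; hence they are skew.
Distance = |w · n| / |n| = |-384| / √3402 ≈ 6.58.

6.58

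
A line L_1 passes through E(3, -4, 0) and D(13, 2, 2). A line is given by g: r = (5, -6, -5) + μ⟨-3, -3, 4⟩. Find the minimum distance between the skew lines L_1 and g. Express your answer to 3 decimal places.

A direction vector for L_1 is D − E = (10, 6, 2).
Common perpendicular direction n = (10, 6, 2) × (-3, -3, 4) = (30, -46, -12).
With w = (5, -6, -5) − (3, -4, 0) = (2, -2, -5), w · n = 212.
Distance = |w · n| / |n| = |212| / √3160 ≈ 3.771.

3.771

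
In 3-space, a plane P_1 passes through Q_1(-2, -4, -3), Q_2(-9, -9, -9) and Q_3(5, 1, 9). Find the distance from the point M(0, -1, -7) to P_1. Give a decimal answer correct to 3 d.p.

Q_1Q_2 = (-7, -5, -6), Q_1Q_3 = (7, 5, 12); a normal to P_1 is Q_1Q_2 × Q_1Q_3 = (-30, 42, 0).
Using Q_1: P_1 has equation -30x + 42y = -108.
n·M − d = (-30)·(0) + (42)·(-1) + (0)·(-7) − (-108) = 66; |n| = √2664.
Distance = |66| / √2664 = 66/√2664 ≈ 1.279.

1.279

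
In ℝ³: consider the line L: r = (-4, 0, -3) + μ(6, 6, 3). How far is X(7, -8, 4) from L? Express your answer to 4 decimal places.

Taking (-4, 0, -3) on L with direction v = (6, 6, 3): w = X − (-4, 0, -3) = (11, -8, 7), and w × v = (-66, 9, 114).
Distance = |w × v| / |v| = √17433 / √81 ≈ 14.6705.

14.6705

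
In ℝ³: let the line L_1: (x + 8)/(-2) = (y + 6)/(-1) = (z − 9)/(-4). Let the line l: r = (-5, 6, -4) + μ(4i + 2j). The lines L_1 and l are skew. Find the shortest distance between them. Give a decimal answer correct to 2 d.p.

L_1 has direction (-2, -1, -4) through (-8, -6, 9).
Common perpendicular direction n = (-2, -1, -4) × (4, 2, 0) = (8, -16, 0).
With w = (-5, 6, -4) − (-8, -6, 9) = (3, 12, -13), w · n = -168.
Distance = |w · n| / |n| = |-168| / √320 ≈ 9.39.

9.39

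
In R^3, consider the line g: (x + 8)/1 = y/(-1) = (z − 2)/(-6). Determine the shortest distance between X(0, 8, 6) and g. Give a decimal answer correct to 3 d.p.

11.351

g has direction (1, -1, -6) through (-8, 0, 2).
Taking (-8, 0, 2) on g with direction v = (1, -1, -6): w = X − (-8, 0, 2) = (8, 8, 4), and w × v = (-44, 52, -16).
Distance = |w × v| / |v| = √4896 / √38 ≈ 11.351.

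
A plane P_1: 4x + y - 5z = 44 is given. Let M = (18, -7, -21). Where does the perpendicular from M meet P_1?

(6, -10, -6)

Foot = M − λn with λ = (n·M − d)/|n|² = (170 − 44)/42 = 3.
Foot = (18, -7, -21) − 3·(4, 1, -5) = (6, -10, -6).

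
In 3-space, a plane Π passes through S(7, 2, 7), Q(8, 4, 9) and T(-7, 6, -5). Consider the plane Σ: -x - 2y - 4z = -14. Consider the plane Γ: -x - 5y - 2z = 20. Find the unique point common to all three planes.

(10, -8, 5)

SQ = (1, 2, 2), ST = (-14, 4, -12); a normal to Π is SQ × ST = (-32, -16, 32).
Using S: Π has equation -32x - 16y + 32z = -32.
Solving the 3×3 linear system -32x - 16y + 32z = -32, -x - 2y - 4z = -14, -x - 5y - 2z = 20 (e.g. by elimination or Cramer's rule, determinant = 576) gives (10, -8, 5).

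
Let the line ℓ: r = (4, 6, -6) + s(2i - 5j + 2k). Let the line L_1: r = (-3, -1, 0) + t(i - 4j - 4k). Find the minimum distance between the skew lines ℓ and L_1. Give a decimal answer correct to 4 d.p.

9.5037

Common perpendicular direction n = (2, -5, 2) × (1, -4, -4) = (28, 10, -3).
With w = (-3, -1, 0) − (4, 6, -6) = (-7, -7, 6), w · n = -284.
Distance = |w · n| / |n| = |-284| / √893 ≈ 9.5037.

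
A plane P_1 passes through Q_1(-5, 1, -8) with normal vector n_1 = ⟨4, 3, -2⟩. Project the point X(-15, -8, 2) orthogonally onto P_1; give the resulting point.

(-3, 1, -4)

P_1: n_1·r = n_1·Q_1 gives 4x + 3y - 2z = -1.
Foot = X − λn with λ = (n·X − d)/|n|² = (-88 − (-1))/29 = -3.
Foot = (-15, -8, 2) − (-3)·(4, 3, -2) = (-3, 1, -4).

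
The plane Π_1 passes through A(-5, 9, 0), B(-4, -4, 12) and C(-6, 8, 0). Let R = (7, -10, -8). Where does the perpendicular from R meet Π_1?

(-5, 2, 6)

AB = (1, -13, 12), AC = (-1, -1, 0); a normal to Π_1 is AB × AC = (12, -12, -14).
Using A: Π_1 has equation 12x - 12y - 14z = -168.
Foot = R − λn with λ = (n·R − d)/|n|² = (316 − (-168))/484 = 1.
Foot = (7, -10, -8) − 1·(12, -12, -14) = (-5, 2, 6).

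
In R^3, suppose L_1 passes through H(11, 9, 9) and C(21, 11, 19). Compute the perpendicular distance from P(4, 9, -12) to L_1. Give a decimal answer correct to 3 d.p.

10.280

A direction vector for L_1 is C − H = (10, 2, 10).
Taking (11, 9, 9) on L_1 with direction v = (10, 2, 10): w = P − (11, 9, 9) = (-7, 0, -21), and w × v = (42, -140, -14).
Distance = |w × v| / |v| = √21560 / √204 ≈ 10.280.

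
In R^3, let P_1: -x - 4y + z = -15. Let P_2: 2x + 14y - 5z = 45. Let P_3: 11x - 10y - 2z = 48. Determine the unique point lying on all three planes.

(6, 2, -1)

Solving the 3×3 linear system -x - 4y + z = -15, 2x + 14y - 5z = 45, 11x - 10y - 2z = 48 (e.g. by elimination or Cramer's rule, determinant = 108) gives (6, 2, -1).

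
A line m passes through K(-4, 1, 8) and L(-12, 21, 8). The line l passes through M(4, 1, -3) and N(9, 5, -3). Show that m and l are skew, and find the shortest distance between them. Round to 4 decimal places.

A direction vector for m is L − K = (-8, 20, 0).
A direction vector for l is N − M = (5, 4, 0).
Common perpendicular direction n = (-8, 20, 0) × (5, 4, 0) = (0, 0, -132).
With w = (4, 1, -3) − (-4, 1, 8) = (8, 0, -11), w · n = 1452.
Since n ≠ 0 the lines are not parallel, and w · n = 1452 ≠ 0 so they do not intersect; hence they are skew.
Distance = |w · n| / |n| = |1452| / √17424 ≈ 11.0000.

11.0000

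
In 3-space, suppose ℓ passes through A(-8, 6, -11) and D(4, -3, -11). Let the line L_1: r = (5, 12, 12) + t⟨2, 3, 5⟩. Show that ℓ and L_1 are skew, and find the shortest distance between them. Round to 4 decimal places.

3.2137

A direction vector for ℓ is D − A = (12, -9, 0).
Common perpendicular direction n = (12, -9, 0) × (2, 3, 5) = (-45, -60, 54).
With w = (5, 12, 12) − (-8, 6, -11) = (13, 6, 23), w · n = 297.
Since n ≠ 0 the lines are not parallel, and w · n = 297 ≠ 0 so they do not intersect; hence they are skew.
Distance = |w · n| / |n| = |297| / √8541 ≈ 3.2137.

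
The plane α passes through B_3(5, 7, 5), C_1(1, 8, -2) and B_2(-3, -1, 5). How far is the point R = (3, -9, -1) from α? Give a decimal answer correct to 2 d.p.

B_3C_1 = (-4, 1, -7), B_3B_2 = (-8, -8, 0); a normal to α is B_3C_1 × B_3B_2 = (-56, 56, 40).
Using B_3: α has equation -56x + 56y + 40z = 312.
n·R − d = (-56)·(3) + (56)·(-9) + (40)·(-1) − 312 = -1024; |n| = √7872.
Distance = |-1024| / √7872 = 1024/√7872 ≈ 11.54.

11.54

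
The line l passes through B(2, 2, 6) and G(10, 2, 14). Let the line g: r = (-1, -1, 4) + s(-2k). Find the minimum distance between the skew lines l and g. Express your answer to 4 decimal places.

3.0000

A direction vector for l is G − B = (8, 0, 8).
Common perpendicular direction n = (8, 0, 8) × (0, 0, -2) = (0, 16, 0).
With w = (-1, -1, 4) − (2, 2, 6) = (-3, -3, -2), w · n = -48.
Distance = |w · n| / |n| = |-48| / √256 ≈ 3.0000.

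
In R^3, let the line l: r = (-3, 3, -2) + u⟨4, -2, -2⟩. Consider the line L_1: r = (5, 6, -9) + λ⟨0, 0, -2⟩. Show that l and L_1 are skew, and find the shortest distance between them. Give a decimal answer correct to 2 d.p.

Common perpendicular direction n = (4, -2, -2) × (0, 0, -2) = (4, 8, 0).
With w = (5, 6, -9) − (-3, 3, -2) = (8, 3, -7), w · n = 56.
Since n ≠ 0 the lines are not parallel, and w · n = 56 ≠ 0 so they do not intersect; hence they are skew.
Distance = |w · n| / |n| = |56| / √80 ≈ 6.26.

6.26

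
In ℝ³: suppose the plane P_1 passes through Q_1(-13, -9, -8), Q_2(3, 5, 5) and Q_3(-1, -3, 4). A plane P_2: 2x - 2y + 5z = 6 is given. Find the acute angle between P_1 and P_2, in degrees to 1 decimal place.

81.0

Q_1Q_2 = (16, 14, 13), Q_1Q_3 = (12, 6, 12); a normal to P_1 is Q_1Q_2 × Q_1Q_3 = (90, -36, -72).
Using Q_1: P_1 has equation 90x - 36y - 72z = -270.
cos θ = |n₁·n₂| / (|n₁||n₂|) = |-108| / (√14580 · √33).
θ = arccos(0.15570) ≈ 81.0°.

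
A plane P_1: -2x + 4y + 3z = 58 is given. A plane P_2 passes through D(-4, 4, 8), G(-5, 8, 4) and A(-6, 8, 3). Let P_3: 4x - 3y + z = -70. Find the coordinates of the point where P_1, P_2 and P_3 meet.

(-8, 12, -2)

DG = (-1, 4, -4), DA = (-2, 4, -5); a normal to P_2 is DG × DA = (-4, 3, 4).
Using D: P_2 has equation -4x + 3y + 4z = 60.
Solving the 3×3 linear system -2x + 4y + 3z = 58, -4x + 3y + 4z = 60, 4x - 3y + z = -70 (e.g. by elimination or Cramer's rule, determinant = 50) gives (-8, 12, -2).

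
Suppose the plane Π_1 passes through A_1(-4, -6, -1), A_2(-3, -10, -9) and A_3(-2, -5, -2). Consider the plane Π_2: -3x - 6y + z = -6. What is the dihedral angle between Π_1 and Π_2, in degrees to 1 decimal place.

A_1A_2 = (1, -4, -8), A_1A_3 = (2, 1, -1); a normal to Π_1 is A_1A_2 × A_1A_3 = (12, -15, 9).
Using A_1: Π_1 has equation 12x - 15y + 9z = 33.
cos θ = |n₁·n₂| / (|n₁||n₂|) = |63| / (√450 · √46).
θ = arccos(0.43788) ≈ 64.0°.

64.0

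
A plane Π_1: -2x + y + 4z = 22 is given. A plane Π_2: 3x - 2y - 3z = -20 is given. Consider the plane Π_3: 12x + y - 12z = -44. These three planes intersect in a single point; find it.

Solving the 3×3 linear system -2x + y + 4z = 22, 3x - 2y - 3z = -20, 12x + y - 12z = -44 (e.g. by elimination or Cramer's rule, determinant = 54) gives (1, 4, 5).

(1, 4, 5)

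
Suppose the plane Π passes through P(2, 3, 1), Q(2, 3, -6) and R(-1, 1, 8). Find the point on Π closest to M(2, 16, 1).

PQ = (0, 0, -7), PR = (-3, -2, 7); a normal to Π is PQ × PR = (-14, 21, 0).
Using P: Π has equation -14x + 21y = 35.
Foot = M − λn with λ = (n·M − d)/|n|² = (308 − 35)/637 = 3/7.
Foot = (2, 16, 1) − (3/7)·(-14, 21, 0) = (8, 7, 1).

(8, 7, 1)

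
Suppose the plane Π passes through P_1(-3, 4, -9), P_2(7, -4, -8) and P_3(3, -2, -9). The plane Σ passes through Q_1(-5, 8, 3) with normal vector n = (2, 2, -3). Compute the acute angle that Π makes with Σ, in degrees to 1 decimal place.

8.0

P_1P_2 = (10, -8, 1), P_1P_3 = (6, -6, 0); a normal to Π is P_1P_2 × P_1P_3 = (6, 6, -12).
Using P_1: Π has equation 6x + 6y - 12z = 114.
Σ: n·r = n·Q_1 gives 2x + 2y - 3z = -3.
cos θ = |n₁·n₂| / (|n₁||n₂|) = |60| / (√216 · √17).
θ = arccos(0.99015) ≈ 8.0°.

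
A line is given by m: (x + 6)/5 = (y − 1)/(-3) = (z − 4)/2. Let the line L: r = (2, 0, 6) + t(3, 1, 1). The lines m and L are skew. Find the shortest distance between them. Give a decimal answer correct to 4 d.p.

0.8725

m has direction (5, -3, 2) through (-6, 1, 4).
Common perpendicular direction n = (5, -3, 2) × (3, 1, 1) = (-5, 1, 14).
With w = (2, 0, 6) − (-6, 1, 4) = (8, -1, 2), w · n = -13.
Distance = |w · n| / |n| = |-13| / √222 ≈ 0.8725.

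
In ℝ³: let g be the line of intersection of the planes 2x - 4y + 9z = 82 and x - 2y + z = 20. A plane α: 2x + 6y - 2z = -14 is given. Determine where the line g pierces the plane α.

(8, -3, 6)

Direction of g: (2, -4, 9) × (1, -2, 1) = (14, 7, 0).
A point on g: solving the two plane equations with x = 20 gives (20, 3, 6).
Substitute r = (20, 3, 6) + t(14, 7, 0) into the plane: 46 + 70t = -14, so t = -6/7.
Intersection: (20, 3, 6) + (-6/7)·(14, 7, 0) = (8, -3, 6).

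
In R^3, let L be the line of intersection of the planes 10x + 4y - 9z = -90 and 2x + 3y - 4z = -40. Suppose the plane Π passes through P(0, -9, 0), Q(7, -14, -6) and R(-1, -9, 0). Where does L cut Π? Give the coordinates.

(-2, -4, 6)

Direction of L: (10, 4, -9) × (2, 3, -4) = (11, 22, 22).
A point on L: solving the two plane equations with x = 0 gives (0, 0, 10).
PQ = (7, -5, -6), PR = (-1, 0, 0); a normal to Π is PQ × PR = (0, 6, -5).
Using P: Π has equation 6y - 5z = -54.
Substitute r = (0, 0, 10) + t(11, 22, 22) into the plane: -50 + 22t = -54, so t = -2/11.
Intersection: (0, 0, 10) + (-2/11)·(11, 22, 22) = (-2, -4, 6).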